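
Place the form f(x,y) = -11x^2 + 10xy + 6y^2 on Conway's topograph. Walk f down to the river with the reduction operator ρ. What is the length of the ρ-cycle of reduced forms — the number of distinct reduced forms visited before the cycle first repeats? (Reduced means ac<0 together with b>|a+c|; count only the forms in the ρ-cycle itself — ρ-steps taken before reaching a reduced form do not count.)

D = 364, ⌊√D⌋ = 19
river: ρ → (6,14,-7)
river: ρ → (-7,14,6)
river: ρ → (6,10,-11)
river: ρ → (-11,12,5)
river: ρ → (5,18,-2)
river: ρ → (-2,18,5)
river: ρ → (5,12,-11)
river: ρ → (-11,10,6)
ρ-cycle length = 8 (tail of 0 descent steps not counted)

8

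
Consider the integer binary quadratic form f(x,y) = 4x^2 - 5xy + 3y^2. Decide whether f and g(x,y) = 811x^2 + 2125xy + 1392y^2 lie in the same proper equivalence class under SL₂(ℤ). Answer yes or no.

D₁ = -23, D₂ = -23
f: translate: b→3 (≡-5 mod 8), so (4,-5,3)→(4,3,2)
f: flip: (4,3,2)→(2,-3,4)
f: translate: b→1 (≡-3 mod 4), so (2,-3,4)→(2,1,3)
f: reduced (well bottom): (2,1,3) with a≤c, −a<b≤a
g: translate: b→503 (≡2125 mod 1622), so (811,2125,1392)→(811,503,78)
g: flip: (811,503,78)→(78,-503,811)
g: translate: b→-35 (≡-503 mod 156), so (78,-503,811)→(78,-35,4)
g: flip: (78,-35,4)→(4,35,78)
g: translate: b→3 (≡35 mod 8), so (4,35,78)→(4,3,2)
g: flip: (4,3,2)→(2,-3,4)
g: translate: b→1 (≡-3 mod 4), so (2,-3,4)→(2,1,3)
g: reduced (well bottom): (2,1,3) with a≤c, −a<b≤a
reduced forms (2, 1, 3) vs (2, 1, 3) ⇒ equivalent

yes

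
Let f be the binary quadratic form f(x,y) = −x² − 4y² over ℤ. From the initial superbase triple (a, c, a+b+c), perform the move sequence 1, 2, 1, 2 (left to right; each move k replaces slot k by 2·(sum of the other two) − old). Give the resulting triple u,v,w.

start (-1,-4,-5) = (f(1,0),f(0,1),f(1,1))
replace slot 1: 2·((-4)+(-5)) − (-1) = -17 → (-17,-4,-5)
replace slot 2: 2·((-17)+(-5)) − (-4) = -40 → (-17,-40,-5)
replace slot 1: 2·((-40)+(-5)) − (-17) = -73 → (-73,-40,-5)
replace slot 2: 2·((-73)+(-5)) − (-40) = -116 → (-73,-116,-5)

-73,-116,-5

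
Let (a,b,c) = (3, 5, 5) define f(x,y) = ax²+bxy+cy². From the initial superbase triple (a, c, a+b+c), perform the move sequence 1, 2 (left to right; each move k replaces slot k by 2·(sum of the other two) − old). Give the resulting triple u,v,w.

start (3,5,13) = (f(1,0),f(0,1),f(1,1))
replace slot 1: 2·(5+13) − 3 = 33 → (33,5,13)
replace slot 2: 2·(33+13) − 5 = 87 → (33,87,13)

33,87,13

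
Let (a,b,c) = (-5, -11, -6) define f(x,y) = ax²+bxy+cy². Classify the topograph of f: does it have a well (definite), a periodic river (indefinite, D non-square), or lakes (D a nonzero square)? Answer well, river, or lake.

D = b²−4ac = (-11)² − 4·(-5)·(-6) = 1
D = 1² is a perfect square ⇒ form factors over ℤ ⇒ lakes

lake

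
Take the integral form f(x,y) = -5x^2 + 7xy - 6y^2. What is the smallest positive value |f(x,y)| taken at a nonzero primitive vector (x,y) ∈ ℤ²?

translate: b→3 (≡-7 mod 10), so (5,-7,6)→(5,3,4)
flip: (5,3,4)→(4,-3,5)
reduced (well bottom): (4,-3,5) with a≤c, −a<b≤a
well minimum |f| = |-4| = 4 (negative-definite)

4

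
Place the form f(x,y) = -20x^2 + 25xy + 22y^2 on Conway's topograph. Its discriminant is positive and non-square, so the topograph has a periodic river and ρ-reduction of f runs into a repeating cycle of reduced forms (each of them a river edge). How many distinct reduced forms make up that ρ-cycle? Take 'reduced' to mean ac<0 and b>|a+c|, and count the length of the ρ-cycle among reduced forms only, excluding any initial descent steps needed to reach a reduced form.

D = 2385, ⌊√D⌋ = 48
river: ρ → (22,19,-23)
river: ρ → (-23,27,18)
river: ρ → (18,45,-5)
river: ρ → (-5,45,18)
river: ρ → (18,27,-23)
river: ρ → (-23,19,22)
river: ρ → (22,25,-20)
river: ρ → (-20,15,27)
river: ρ → (27,39,-8)
river: ρ → (-8,41,22)
river: ρ → (22,47,-2)
river: ρ → (-2,45,45)
river: ρ → (45,45,-2)
river: ρ → (-2,47,22)
river: ρ → (22,41,-8)
river: ρ → (-8,39,27)
river: ρ → (27,15,-20)
river: ρ → (-20,25,22)
ρ-cycle length = 18 (tail of 0 descent steps not counted)

18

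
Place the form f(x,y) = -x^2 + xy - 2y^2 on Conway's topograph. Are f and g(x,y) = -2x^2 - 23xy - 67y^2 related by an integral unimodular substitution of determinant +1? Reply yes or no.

D₁ = -7, D₂ = -7
f is negative-definite; reduce −f:
−f: translate: b→1 (≡-1 mod 2), so (1,-1,2)→(1,1,2)
−f: reduced (well bottom): (1,1,2) with a≤c, −a<b≤a
flip sign back: reduced form of f is (-1,-1,-2)
g is negative-definite; reduce −g:
−g: translate: b→-1 (≡23 mod 4), so (2,23,67)→(2,-1,1)
−g: flip: (2,-1,1)→(1,1,2)
−g: reduced (well bottom): (1,1,2) with a≤c, −a<b≤a
flip sign back: reduced form of g is (-1,-1,-2)
reduced forms (-1, -1, -2) vs (-1, -1, -2) ⇒ equivalent

yes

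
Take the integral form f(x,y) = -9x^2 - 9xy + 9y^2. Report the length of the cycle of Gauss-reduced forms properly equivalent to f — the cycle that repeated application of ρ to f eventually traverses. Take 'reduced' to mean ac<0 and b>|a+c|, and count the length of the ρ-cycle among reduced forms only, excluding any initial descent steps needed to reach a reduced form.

D = 405, ⌊√D⌋ = 20
descent: ρ → (9,9,-9)  [lands on river]
river: ρ → (-9,9,9)
ρ-cycle length = 2 (tail of 1 descent step not counted)

2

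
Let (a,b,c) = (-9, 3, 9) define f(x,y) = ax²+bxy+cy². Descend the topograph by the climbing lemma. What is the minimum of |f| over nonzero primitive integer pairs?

river: ρ → (9,15,-3)
river: ρ → (-3,15,9)
river: ρ → (9,3,-9)
river: ρ → (-9,15,3)
river: ρ → (3,15,-9)
river: ρ → (-9,3,9)
closes: descent 0, river 6
min |a| on river = 3

3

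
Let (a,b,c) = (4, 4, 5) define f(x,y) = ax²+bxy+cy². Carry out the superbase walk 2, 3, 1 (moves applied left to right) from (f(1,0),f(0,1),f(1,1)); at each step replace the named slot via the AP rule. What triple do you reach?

start (4,5,13) = (f(1,0),f(0,1),f(1,1))
replace slot 2: 2·(4+13) − 5 = 29 → (4,29,13)
replace slot 3: 2·(4+29) − 13 = 53 → (4,29,53)
replace slot 1: 2·(29+53) − 4 = 160 → (160,29,53)

160,29,53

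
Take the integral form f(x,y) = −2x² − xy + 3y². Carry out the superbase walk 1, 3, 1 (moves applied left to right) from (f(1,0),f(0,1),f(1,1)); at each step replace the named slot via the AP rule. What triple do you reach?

start (-2,3,0) = (f(1,0),f(0,1),f(1,1))
replace slot 1: 2·(3+0) − (-2) = 8 → (8,3,0)
replace slot 3: 2·(8+3) − 0 = 22 → (8,3,22)
replace slot 1: 2·(3+22) − 8 = 42 → (42,3,22)

42,3,22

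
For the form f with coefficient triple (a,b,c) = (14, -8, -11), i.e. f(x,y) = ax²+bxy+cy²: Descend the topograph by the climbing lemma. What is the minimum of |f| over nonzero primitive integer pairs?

descent: ρ → (-11,8,14)  [lands on river]
river: ρ → (14,20,-5)
river: ρ → (-5,20,14)
river: ρ → (14,8,-11)
river: ρ → (-11,14,11)
river: ρ → (11,8,-14)
river: ρ → (-14,20,5)
river: ρ → (5,20,-14)
river: ρ → (-14,8,11)
river: ρ → (11,14,-11)
closes: descent 1, river 10
min |a| on river = 5

5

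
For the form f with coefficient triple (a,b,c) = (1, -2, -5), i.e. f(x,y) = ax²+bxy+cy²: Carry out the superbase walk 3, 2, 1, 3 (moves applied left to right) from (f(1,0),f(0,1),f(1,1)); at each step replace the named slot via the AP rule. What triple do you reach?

start (1,-5,-6) = (f(1,0),f(0,1),f(1,1))
replace slot 3: 2·(1+(-5)) − (-6) = -2 → (1,-5,-2)
replace slot 2: 2·(1+(-2)) − (-5) = 3 → (1,3,-2)
replace slot 1: 2·(3+(-2)) − 1 = 1 → (1,3,-2)
replace slot 3: 2·(1+3) − (-2) = 10 → (1,3,10)

1,3,10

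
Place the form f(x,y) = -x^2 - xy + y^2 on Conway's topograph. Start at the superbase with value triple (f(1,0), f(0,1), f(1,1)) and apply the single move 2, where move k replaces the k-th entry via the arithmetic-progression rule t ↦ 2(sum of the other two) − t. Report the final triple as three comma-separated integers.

start (-1,1,-1) = (f(1,0),f(0,1),f(1,1))
replace slot 2: 2·((-1)+(-1)) − 1 = -5 → (-1,-5,-1)

-1,-5,-1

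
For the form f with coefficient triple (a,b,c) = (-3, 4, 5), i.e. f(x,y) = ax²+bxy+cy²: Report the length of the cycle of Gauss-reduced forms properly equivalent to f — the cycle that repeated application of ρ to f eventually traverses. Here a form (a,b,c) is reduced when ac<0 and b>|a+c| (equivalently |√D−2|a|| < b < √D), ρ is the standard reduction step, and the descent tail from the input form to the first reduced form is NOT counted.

D = 76, ⌊√D⌋ = 8
river: ρ → (5,6,-2)
river: ρ → (-2,6,5)
river: ρ → (5,4,-3)
river: ρ → (-3,8,1)
river: ρ → (1,8,-3)
river: ρ → (-3,4,5)
ρ-cycle length = 6 (tail of 0 descent steps not counted)

6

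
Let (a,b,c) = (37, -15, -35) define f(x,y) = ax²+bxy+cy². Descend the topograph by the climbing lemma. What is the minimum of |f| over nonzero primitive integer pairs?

descent: ρ → (-35,15,37)  [lands on river]
river: ρ → (37,59,-13)
river: ρ → (-13,71,7)
river: ρ → (7,69,-23)
river: ρ → (-23,69,7)
river: ρ → (7,71,-13)
river: ρ → (-13,59,37)
river: ρ → (37,15,-35)
river: ρ → (-35,55,17)
river: ρ → (17,47,-47)
river: ρ → (-47,47,17)
river: ρ → (17,55,-35)
closes: descent 1, river 12
min |a| on river = 7

7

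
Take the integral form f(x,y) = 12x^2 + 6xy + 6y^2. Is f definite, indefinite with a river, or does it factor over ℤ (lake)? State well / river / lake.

D = b²−4ac = 6² − 4·12·6 = -252
D < 0 ⇒ definite ⇒ every region one sign ⇒ single well

well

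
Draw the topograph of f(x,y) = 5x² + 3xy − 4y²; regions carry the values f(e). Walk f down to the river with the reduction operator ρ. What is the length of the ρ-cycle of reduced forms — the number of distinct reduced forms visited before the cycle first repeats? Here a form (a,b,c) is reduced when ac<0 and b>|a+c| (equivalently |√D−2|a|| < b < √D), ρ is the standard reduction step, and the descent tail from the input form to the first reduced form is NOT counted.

D = 89, ⌊√D⌋ = 9
river: ρ → (-4,5,4)
river: ρ → (4,3,-5)
river: ρ → (-5,7,2)
river: ρ → (2,9,-1)
river: ρ → (-1,9,2)
river: ρ → (2,7,-5)
river: ρ → (-5,3,4)
river: ρ → (4,5,-4)
river: ρ → (-4,3,5)
river: ρ → (5,7,-2)
river: ρ → (-2,9,1)
river: ρ → (1,9,-2)
river: ρ → (-2,7,5)
river: ρ → (5,3,-4)
ρ-cycle length = 14 (tail of 0 descent steps not counted)

14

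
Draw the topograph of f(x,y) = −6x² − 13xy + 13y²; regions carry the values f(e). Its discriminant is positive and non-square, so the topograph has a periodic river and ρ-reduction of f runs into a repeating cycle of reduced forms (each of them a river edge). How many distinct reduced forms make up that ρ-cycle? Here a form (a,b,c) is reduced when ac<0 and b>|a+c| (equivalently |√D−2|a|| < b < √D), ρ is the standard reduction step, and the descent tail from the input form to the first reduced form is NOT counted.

D = 481, ⌊√D⌋ = 21
descent: ρ → (13,13,-6)  [lands on river]
river: ρ → (-6,11,15)
river: ρ → (15,19,-2)
river: ρ → (-2,21,5)
river: ρ → (5,19,-6)
river: ρ → (-6,17,8)
river: ρ → (8,15,-8)
river: ρ → (-8,17,6)
river: ρ → (6,19,-5)
river: ρ → (-5,21,2)
river: ρ → (2,19,-15)
river: ρ → (-15,11,6)
river: ρ → (6,13,-13)
river: ρ → (-13,13,6)
river: ρ → (6,11,-15)
river: ρ → (-15,19,2)
river: ρ → (2,21,-5)
river: ρ → (-5,19,6)
river: ρ → (6,17,-8)
river: ρ → (-8,15,8)
river: ρ → (8,17,-6)
river: ρ → (-6,19,5)
river: ρ → (5,21,-2)
river: ρ → (-2,19,15)
river: ρ → (15,11,-6)
river: ρ → (-6,13,13)
ρ-cycle length = 26 (tail of 1 descent step not counted)

26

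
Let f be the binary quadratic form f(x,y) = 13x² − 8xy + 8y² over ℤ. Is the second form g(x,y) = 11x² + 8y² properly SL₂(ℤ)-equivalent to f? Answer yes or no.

D₁ = -352, D₂ = -352
f: flip: (13,-8,8)→(8,8,13)
f: reduced (well bottom): (8,8,13) with a≤c, −a<b≤a
g: flip: (11,0,8)→(8,0,11)
g: reduced (well bottom): (8,0,11) with a≤c, −a<b≤a
reduced forms (8, 8, 13) vs (8, 0, 11) ⇒ inequivalent

no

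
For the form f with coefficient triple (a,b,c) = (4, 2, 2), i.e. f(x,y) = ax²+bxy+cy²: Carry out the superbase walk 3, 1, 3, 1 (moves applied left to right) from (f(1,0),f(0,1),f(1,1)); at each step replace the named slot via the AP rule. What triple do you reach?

start (4,2,8) = (f(1,0),f(0,1),f(1,1))
replace slot 3: 2·(4+2) − 8 = 4 → (4,2,4)
replace slot 1: 2·(2+4) − 4 = 8 → (8,2,4)
replace slot 3: 2·(8+2) − 4 = 16 → (8,2,16)
replace slot 1: 2·(2+16) − 8 = 28 → (28,2,16)

28,2,16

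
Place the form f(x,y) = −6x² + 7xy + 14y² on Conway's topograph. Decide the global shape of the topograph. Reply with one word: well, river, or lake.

D = b²−4ac = 7² − 4·(-6)·14 = 385
D > 0 non-square ⇒ indefinite ⇒ periodic river

river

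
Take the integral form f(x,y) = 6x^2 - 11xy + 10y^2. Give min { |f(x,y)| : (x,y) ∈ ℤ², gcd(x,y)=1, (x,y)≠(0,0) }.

translate: b→1 (≡-11 mod 12), so (6,-11,10)→(6,1,5)
flip: (6,1,5)→(5,-1,6)
reduced (well bottom): (5,-1,6) with a≤c, −a<b≤a
well minimum = a = 5

5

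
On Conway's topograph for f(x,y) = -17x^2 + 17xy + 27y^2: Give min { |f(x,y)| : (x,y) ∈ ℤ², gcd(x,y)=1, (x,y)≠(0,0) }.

river: ρ → (27,37,-7)
river: ρ → (-7,33,37)
river: ρ → (37,41,-3)
river: ρ → (-3,43,23)
river: ρ → (23,3,-23)
river: ρ → (-23,43,3)
river: ρ → (3,41,-37)
river: ρ → (-37,33,7)
river: ρ → (7,37,-27)
river: ρ → (-27,17,17)
river: ρ → (17,17,-27)
river: ρ → (-27,37,7)
river: ρ → (7,33,-37)
river: ρ → (-37,41,3)
river: ρ → (3,43,-23)
river: ρ → (-23,3,23)
river: ρ → (23,43,-3)
river: ρ → (-3,41,37)
river: ρ → (37,33,-7)
river: ρ → (-7,37,27)
river: ρ → (27,17,-17)
river: ρ → (-17,17,27)
closes: descent 0, river 22
min |a| on river = 3

3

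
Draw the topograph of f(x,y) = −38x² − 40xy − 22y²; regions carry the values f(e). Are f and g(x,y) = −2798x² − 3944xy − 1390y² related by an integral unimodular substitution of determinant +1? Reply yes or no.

D₁ = -1744, D₂ = -1744
f is negative-definite; reduce −f:
−f: translate: b→-36 (≡40 mod 76), so (38,40,22)→(38,-36,20)
−f: flip: (38,-36,20)→(20,36,38)
−f: translate: b→-4 (≡36 mod 40), so (20,36,38)→(20,-4,22)
−f: reduced (well bottom): (20,-4,22) with a≤c, −a<b≤a
flip sign back: reduced form of f is (-20,4,-22)
g is negative-definite; reduce −g:
−g: translate: b→-1652 (≡3944 mod 5596), so (2798,3944,1390)→(2798,-1652,244)
−g: flip: (2798,-1652,244)→(244,1652,2798)
−g: translate: b→188 (≡1652 mod 488), so (244,1652,2798)→(244,188,38)
−g: flip: (244,188,38)→(38,-188,244)
−g: translate: b→-36 (≡-188 mod 76), so (38,-188,244)→(38,-36,20)
−g: flip: (38,-36,20)→(20,36,38)
−g: translate: b→-4 (≡36 mod 40), so (20,36,38)→(20,-4,22)
−g: reduced (well bottom): (20,-4,22) with a≤c, −a<b≤a
flip sign back: reduced form of g is (-20,4,-22)
reduced forms (-20, 4, -22) vs (-20, 4, -22) ⇒ equivalent

yes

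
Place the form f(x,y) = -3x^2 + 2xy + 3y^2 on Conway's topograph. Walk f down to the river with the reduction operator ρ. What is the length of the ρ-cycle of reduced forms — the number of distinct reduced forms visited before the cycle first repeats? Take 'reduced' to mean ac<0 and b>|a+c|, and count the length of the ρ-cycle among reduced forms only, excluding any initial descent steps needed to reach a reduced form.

D = 40, ⌊√D⌋ = 6
river: ρ → (3,4,-2)
river: ρ → (-2,4,3)
river: ρ → (3,2,-3)
river: ρ → (-3,4,2)
river: ρ → (2,4,-3)
river: ρ → (-3,2,3)
ρ-cycle length = 6 (tail of 0 descent steps not counted)

6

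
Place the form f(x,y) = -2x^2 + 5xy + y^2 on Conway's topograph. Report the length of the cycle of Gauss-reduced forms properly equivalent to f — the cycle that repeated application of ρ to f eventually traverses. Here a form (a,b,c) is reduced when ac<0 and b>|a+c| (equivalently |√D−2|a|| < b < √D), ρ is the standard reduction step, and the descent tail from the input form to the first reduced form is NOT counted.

D = 33, ⌊√D⌋ = 5
river: ρ → (1,5,-2)
river: ρ → (-2,3,3)
river: ρ → (3,3,-2)
river: ρ → (-2,5,1)
ρ-cycle length = 4 (tail of 0 descent steps not counted)

4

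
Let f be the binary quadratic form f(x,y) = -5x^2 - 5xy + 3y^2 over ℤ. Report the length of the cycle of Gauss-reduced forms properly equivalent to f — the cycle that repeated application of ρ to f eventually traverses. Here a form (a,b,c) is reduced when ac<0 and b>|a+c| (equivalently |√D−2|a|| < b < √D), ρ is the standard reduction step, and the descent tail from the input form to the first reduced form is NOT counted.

D = 85, ⌊√D⌋ = 9
descent: ρ → (3,5,-5)  [lands on river]
river: ρ → (-5,5,3)
river: ρ → (3,7,-3)
river: ρ → (-3,5,5)
river: ρ → (5,5,-3)
river: ρ → (-3,7,3)
ρ-cycle length = 6 (tail of 1 descent step not counted)

6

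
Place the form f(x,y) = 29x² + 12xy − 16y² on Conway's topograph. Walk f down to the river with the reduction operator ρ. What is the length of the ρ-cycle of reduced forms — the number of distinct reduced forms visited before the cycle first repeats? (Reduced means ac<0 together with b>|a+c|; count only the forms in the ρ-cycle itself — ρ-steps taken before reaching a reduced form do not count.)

D = 2000, ⌊√D⌋ = 44
descent: ρ → (-16,20,25)  [lands on river]
river: ρ → (25,30,-11)
river: ρ → (-11,36,16)
river: ρ → (16,28,-19)
river: ρ → (-19,10,25)
river: ρ → (25,40,-4)
river: ρ → (-4,40,25)
river: ρ → (25,10,-19)
river: ρ → (-19,28,16)
river: ρ → (16,36,-11)
river: ρ → (-11,30,25)
river: ρ → (25,20,-16)
river: ρ → (-16,44,1)
river: ρ → (1,44,-16)
ρ-cycle length = 14 (tail of 1 descent step not counted)

14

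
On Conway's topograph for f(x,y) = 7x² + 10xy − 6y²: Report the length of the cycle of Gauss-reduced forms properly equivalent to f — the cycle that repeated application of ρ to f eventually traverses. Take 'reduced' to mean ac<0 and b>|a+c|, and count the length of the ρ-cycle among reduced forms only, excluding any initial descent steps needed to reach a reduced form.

D = 268, ⌊√D⌋ = 16
river: ρ → (-6,14,3)
river: ρ → (3,16,-1)
river: ρ → (-1,16,3)
river: ρ → (3,14,-6)
river: ρ → (-6,10,7)
river: ρ → (7,4,-9)
river: ρ → (-9,14,2)
river: ρ → (2,14,-9)
river: ρ → (-9,4,7)
river: ρ → (7,10,-6)
ρ-cycle length = 10 (tail of 0 descent steps not counted)

10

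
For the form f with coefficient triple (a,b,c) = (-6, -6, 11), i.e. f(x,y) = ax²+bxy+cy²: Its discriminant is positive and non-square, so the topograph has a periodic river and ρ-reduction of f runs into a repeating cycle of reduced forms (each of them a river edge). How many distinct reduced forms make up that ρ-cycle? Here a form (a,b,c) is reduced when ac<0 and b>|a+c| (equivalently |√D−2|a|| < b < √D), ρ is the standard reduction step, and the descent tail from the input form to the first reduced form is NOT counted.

D = 300, ⌊√D⌋ = 17
descent: ρ → (11,6,-6)  [lands on river]
river: ρ → (-6,6,11)
river: ρ → (11,16,-1)
river: ρ → (-1,16,11)
ρ-cycle length = 4 (tail of 1 descent step not counted)

4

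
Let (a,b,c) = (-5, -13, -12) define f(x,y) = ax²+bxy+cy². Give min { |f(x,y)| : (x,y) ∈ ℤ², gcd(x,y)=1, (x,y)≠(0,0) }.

translate: b→3 (≡13 mod 10), so (5,13,12)→(5,3,4)
flip: (5,3,4)→(4,-3,5)
reduced (well bottom): (4,-3,5) with a≤c, −a<b≤a
well minimum |f| = |-4| = 4 (negative-definite)

4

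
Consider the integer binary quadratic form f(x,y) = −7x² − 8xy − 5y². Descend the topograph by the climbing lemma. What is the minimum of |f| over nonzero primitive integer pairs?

translate: b→-6 (≡8 mod 14), so (7,8,5)→(7,-6,4)
flip: (7,-6,4)→(4,6,7)
translate: b→-2 (≡6 mod 8), so (4,6,7)→(4,-2,5)
reduced (well bottom): (4,-2,5) with a≤c, −a<b≤a
well minimum |f| = |-4| = 4 (negative-definite)

4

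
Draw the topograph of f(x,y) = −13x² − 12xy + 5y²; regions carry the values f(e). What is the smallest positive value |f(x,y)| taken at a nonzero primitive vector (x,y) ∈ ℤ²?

descent: ρ → (5,12,-13)  [lands on river]
river: ρ → (-13,14,4)
river: ρ → (4,18,-5)
river: ρ → (-5,12,13)
river: ρ → (13,14,-4)
river: ρ → (-4,18,5)
closes: descent 1, river 6
min |a| on river = 4

4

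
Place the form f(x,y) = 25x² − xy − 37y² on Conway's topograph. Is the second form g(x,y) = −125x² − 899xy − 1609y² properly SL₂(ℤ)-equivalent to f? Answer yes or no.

D₁ = 3701, D₂ = 3701
river cycle of f (length 22): (25, 49, -13), (-13, 55, 13), (13, 49, -25), (-25, 51, 11), (11, 59, -5), (-5, 51, 55), (55, 59, -1), (-1, 59, 55), (55, 51, -5), (-5, 59, 11), … (12 more)
river cycle of g (length 22): (-13, 55, 13), (13, 49, -25), (-25, 51, 11), (11, 59, -5), (-5, 51, 55), (55, 59, -1), (-1, 59, 55), (55, 51, -5), (-5, 59, 11), (11, 51, -25), … (12 more)
cycles coincide ⇒ equivalent

yes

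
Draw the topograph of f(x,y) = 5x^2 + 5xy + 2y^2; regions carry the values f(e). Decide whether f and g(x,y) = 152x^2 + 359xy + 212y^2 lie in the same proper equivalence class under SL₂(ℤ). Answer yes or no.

D₁ = -15, D₂ = -15
f: flip: (5,5,2)→(2,-5,5)
f: translate: b→-1 (≡-5 mod 4), so (2,-5,5)→(2,-1,2)
f: flip: (2,-1,2)→(2,1,2)
f: reduced (well bottom): (2,1,2) with a≤c, −a<b≤a
g: translate: b→55 (≡359 mod 304), so (152,359,212)→(152,55,5)
g: flip: (152,55,5)→(5,-55,152)
g: translate: b→5 (≡-55 mod 10), so (5,-55,152)→(5,5,2)
g: flip: (5,5,2)→(2,-5,5)
g: translate: b→-1 (≡-5 mod 4), so (2,-5,5)→(2,-1,2)
g: flip: (2,-1,2)→(2,1,2)
g: reduced (well bottom): (2,1,2) with a≤c, −a<b≤a
reduced forms (2, 1, 2) vs (2, 1, 2) ⇒ equivalent

yes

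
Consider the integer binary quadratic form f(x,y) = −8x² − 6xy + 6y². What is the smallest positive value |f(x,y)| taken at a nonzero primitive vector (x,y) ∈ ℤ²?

descent: ρ → (6,6,-8)  [lands on river]
river: ρ → (-8,10,4)
river: ρ → (4,14,-2)
river: ρ → (-2,14,4)
river: ρ → (4,10,-8)
river: ρ → (-8,6,6)
closes: descent 1, river 6
min |a| on river = 2

2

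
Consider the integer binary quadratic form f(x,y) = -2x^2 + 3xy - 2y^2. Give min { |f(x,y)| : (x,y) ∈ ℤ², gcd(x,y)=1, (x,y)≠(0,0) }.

translate: b→1 (≡-3 mod 4), so (2,-3,2)→(2,1,1)
flip: (2,1,1)→(1,-1,2)
translate: b→1 (≡-1 mod 2), so (1,-1,2)→(1,1,2)
reduced (well bottom): (1,1,2) with a≤c, −a<b≤a
well minimum |f| = |-1| = 1 (negative-definite)

1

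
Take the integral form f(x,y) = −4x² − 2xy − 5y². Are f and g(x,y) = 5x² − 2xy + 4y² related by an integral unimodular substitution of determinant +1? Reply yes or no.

D₁ = -76, D₂ = -76
f is negative-definite; reduce −f:
−f: reduced (well bottom): (4,2,5) with a≤c, −a<b≤a
flip sign back: reduced form of f is (-4,-2,-5)
g: flip: (5,-2,4)→(4,2,5)
g: reduced (well bottom): (4,2,5) with a≤c, −a<b≤a
reduced forms (-4, -2, -5) vs (4, 2, 5) ⇒ inequivalent

no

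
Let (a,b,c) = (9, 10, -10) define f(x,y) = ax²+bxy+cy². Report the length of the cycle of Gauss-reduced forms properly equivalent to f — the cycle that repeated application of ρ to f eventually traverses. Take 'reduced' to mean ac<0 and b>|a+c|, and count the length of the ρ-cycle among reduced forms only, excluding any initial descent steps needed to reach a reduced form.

D = 460, ⌊√D⌋ = 21
river: ρ → (-10,10,9)
river: ρ → (9,8,-11)
river: ρ → (-11,14,6)
river: ρ → (6,10,-15)
river: ρ → (-15,20,1)
river: ρ → (1,20,-15)
river: ρ → (-15,10,6)
river: ρ → (6,14,-11)
river: ρ → (-11,8,9)
river: ρ → (9,10,-10)
ρ-cycle length = 10 (tail of 0 descent steps not counted)

10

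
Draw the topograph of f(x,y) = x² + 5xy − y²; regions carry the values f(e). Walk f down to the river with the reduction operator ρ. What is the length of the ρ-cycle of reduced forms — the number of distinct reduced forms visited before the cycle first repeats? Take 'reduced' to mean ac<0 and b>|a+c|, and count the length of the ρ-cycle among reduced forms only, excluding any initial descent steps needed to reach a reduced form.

D = 29, ⌊√D⌋ = 5
river: ρ → (-1,5,1)
river: ρ → (1,5,-1)
ρ-cycle length = 2 (tail of 0 descent steps not counted)

2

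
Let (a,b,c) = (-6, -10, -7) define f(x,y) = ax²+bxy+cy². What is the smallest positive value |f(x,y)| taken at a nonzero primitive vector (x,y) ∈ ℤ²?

translate: b→-2 (≡10 mod 12), so (6,10,7)→(6,-2,3)
flip: (6,-2,3)→(3,2,6)
reduced (well bottom): (3,2,6) with a≤c, −a<b≤a
well minimum |f| = |-3| = 3 (negative-definite)

3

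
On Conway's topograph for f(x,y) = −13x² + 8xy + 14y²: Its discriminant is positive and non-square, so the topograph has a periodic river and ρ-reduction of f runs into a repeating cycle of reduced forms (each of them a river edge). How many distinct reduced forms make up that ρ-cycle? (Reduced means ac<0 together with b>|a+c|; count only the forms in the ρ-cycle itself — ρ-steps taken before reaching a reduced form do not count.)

D = 792, ⌊√D⌋ = 28
river: ρ → (14,20,-7)
river: ρ → (-7,22,11)
river: ρ → (11,22,-7)
river: ρ → (-7,20,14)
river: ρ → (14,8,-13)
river: ρ → (-13,18,9)
river: ρ → (9,18,-13)
river: ρ → (-13,8,14)
ρ-cycle length = 8 (tail of 0 descent steps not counted)

8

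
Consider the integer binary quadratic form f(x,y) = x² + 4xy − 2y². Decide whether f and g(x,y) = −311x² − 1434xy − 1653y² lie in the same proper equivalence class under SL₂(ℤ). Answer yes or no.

D₁ = 24, D₂ = 24
river cycle of f (length 2): (-2, 4, 1), (1, 4, -2)
river cycle of g (length 2): (-2, 4, 1), (1, 4, -2)
cycles coincide ⇒ equivalent

yes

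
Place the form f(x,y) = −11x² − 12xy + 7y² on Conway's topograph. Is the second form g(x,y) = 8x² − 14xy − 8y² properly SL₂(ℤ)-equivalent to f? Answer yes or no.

D₁ = 452, D₂ = 452
river cycle of f (length 18): (7, 12, -11), (-11, 10, 8), (8, 6, -13), (-13, 20, 1), (1, 20, -13), (-13, 6, 8), (8, 10, -11), (-11, 12, 7), (7, 16, -7), (-7, 12, 11), … (8 more)
river cycle of g (length 14): (-8, 14, 8), (8, 18, -4), (-4, 14, 16), (16, 18, -2), (-2, 18, 16), (16, 14, -4), (-4, 18, 8), (8, 14, -8), (-8, 18, 4), (4, 14, -16), … (4 more)
cycles differ ⇒ inequivalent

no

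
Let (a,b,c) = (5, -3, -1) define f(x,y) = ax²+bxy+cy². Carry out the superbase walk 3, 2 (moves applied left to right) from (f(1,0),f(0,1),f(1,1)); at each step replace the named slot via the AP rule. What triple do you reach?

start (5,-1,1) = (f(1,0),f(0,1),f(1,1))
replace slot 3: 2·(5+(-1)) − 1 = 7 → (5,-1,7)
replace slot 2: 2·(5+7) − (-1) = 25 → (5,25,7)

5,25,7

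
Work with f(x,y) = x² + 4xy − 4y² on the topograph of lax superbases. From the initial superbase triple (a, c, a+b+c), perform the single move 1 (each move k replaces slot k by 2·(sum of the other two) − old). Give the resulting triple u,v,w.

start (1,-4,1) = (f(1,0),f(0,1),f(1,1))
replace slot 1: 2·((-4)+1) − 1 = -7 → (-7,-4,1)

-7,-4,1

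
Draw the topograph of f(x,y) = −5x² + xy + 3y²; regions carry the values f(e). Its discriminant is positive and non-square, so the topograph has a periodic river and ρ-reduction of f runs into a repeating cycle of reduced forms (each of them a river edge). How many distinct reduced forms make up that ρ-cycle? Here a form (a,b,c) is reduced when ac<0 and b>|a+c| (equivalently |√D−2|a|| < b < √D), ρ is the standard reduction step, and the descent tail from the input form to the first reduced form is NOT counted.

D = 61, ⌊√D⌋ = 7
descent: ρ → (3,5,-3)  [lands on river]
river: ρ → (-3,7,1)
river: ρ → (1,7,-3)
river: ρ → (-3,5,3)
river: ρ → (3,7,-1)
river: ρ → (-1,7,3)
ρ-cycle length = 6 (tail of 1 descent step not counted)

6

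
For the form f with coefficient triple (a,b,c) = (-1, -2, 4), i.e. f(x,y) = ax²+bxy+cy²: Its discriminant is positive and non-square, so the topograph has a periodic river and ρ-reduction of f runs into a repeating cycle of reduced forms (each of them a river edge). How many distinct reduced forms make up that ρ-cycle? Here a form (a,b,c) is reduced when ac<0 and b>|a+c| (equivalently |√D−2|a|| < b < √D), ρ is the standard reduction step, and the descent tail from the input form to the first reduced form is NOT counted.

D = 20, ⌊√D⌋ = 4
descent: ρ → (4,2,-1)
descent: ρ → (-1,4,1)  [lands on river]
river: ρ → (1,4,-1)
ρ-cycle length = 2 (tail of 2 descent steps not counted)

2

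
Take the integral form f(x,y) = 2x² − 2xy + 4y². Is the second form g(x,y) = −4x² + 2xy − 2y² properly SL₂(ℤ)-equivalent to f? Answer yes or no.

D₁ = -28, D₂ = -28
f: translate: b→2 (≡-2 mod 4), so (2,-2,4)→(2,2,4)
f: reduced (well bottom): (2,2,4) with a≤c, −a<b≤a
g is negative-definite; reduce −g:
−g: flip: (4,-2,2)→(2,2,4)
−g: reduced (well bottom): (2,2,4) with a≤c, −a<b≤a
flip sign back: reduced form of g is (-2,-2,-4)
reduced forms (2, 2, 4) vs (-2, -2, -4) ⇒ inequivalent

no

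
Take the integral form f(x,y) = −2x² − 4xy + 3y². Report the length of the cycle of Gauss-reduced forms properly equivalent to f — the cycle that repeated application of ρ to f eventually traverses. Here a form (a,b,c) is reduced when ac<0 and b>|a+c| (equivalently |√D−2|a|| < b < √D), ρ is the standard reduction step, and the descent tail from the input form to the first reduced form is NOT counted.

D = 40, ⌊√D⌋ = 6
descent: ρ → (3,4,-2)  [lands on river]
river: ρ → (-2,4,3)
river: ρ → (3,2,-3)
river: ρ → (-3,4,2)
river: ρ → (2,4,-3)
river: ρ → (-3,2,3)
ρ-cycle length = 6 (tail of 1 descent step not counted)

6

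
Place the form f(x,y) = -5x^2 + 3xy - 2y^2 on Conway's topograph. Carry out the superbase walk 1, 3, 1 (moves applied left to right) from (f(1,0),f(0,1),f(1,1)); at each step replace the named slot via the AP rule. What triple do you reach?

start (-5,-2,-4) = (f(1,0),f(0,1),f(1,1))
replace slot 1: 2·((-2)+(-4)) − (-5) = -7 → (-7,-2,-4)
replace slot 3: 2·((-7)+(-2)) − (-4) = -14 → (-7,-2,-14)
replace slot 1: 2·((-2)+(-14)) − (-7) = -25 → (-25,-2,-14)

-25,-2,-14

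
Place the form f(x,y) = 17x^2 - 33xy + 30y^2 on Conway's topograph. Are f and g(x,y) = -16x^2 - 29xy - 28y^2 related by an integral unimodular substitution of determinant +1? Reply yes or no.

D₁ = -951, D₂ = -951
f: translate: b→1 (≡-33 mod 34), so (17,-33,30)→(17,1,14)
f: flip: (17,1,14)→(14,-1,17)
f: reduced (well bottom): (14,-1,17) with a≤c, −a<b≤a
g is negative-definite; reduce −g:
−g: translate: b→-3 (≡29 mod 32), so (16,29,28)→(16,-3,15)
−g: flip: (16,-3,15)→(15,3,16)
−g: reduced (well bottom): (15,3,16) with a≤c, −a<b≤a
flip sign back: reduced form of g is (-15,-3,-16)
reduced forms (14, -1, 17) vs (-15, -3, -16) ⇒ inequivalent

no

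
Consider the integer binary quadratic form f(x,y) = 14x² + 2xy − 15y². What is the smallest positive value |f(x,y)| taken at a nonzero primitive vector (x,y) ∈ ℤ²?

river: ρ → (-15,28,1)
river: ρ → (1,28,-15)
river: ρ → (-15,2,14)
river: ρ → (14,26,-3)
river: ρ → (-3,28,5)
river: ρ → (5,22,-18)
river: ρ → (-18,14,9)
river: ρ → (9,22,-10)
river: ρ → (-10,18,13)
river: ρ → (13,8,-15)
river: ρ → (-15,22,6)
river: ρ → (6,26,-7)
river: ρ → (-7,16,21)
river: ρ → (21,26,-2)
river: ρ → (-2,26,21)
river: ρ → (21,16,-7)
river: ρ → (-7,26,6)
river: ρ → (6,22,-15)
river: ρ → (-15,8,13)
river: ρ → (13,18,-10)
river: ρ → (-10,22,9)
river: ρ → (9,14,-18)
river: ρ → (-18,22,5)
river: ρ → (5,28,-3)
river: ρ → (-3,26,14)
river: ρ → (14,2,-15)
closes: descent 0, river 26
min |a| on river = 1

1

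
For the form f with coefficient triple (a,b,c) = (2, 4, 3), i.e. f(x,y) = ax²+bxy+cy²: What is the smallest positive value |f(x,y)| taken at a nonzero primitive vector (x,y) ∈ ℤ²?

translate: b→0 (≡4 mod 4), so (2,4,3)→(2,0,1)
flip: (2,0,1)→(1,0,2)
reduced (well bottom): (1,0,2) with a≤c, −a<b≤a
well minimum = a = 1

1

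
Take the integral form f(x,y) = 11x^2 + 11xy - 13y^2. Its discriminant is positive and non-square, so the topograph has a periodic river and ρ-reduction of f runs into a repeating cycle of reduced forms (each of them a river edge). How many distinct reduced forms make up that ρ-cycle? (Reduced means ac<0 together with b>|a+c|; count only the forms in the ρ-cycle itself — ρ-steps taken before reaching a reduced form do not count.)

D = 693, ⌊√D⌋ = 26
river: ρ → (-13,15,9)
river: ρ → (9,21,-7)
river: ρ → (-7,21,9)
river: ρ → (9,15,-13)
river: ρ → (-13,11,11)
river: ρ → (11,11,-13)
ρ-cycle length = 6 (tail of 0 descent steps not counted)

6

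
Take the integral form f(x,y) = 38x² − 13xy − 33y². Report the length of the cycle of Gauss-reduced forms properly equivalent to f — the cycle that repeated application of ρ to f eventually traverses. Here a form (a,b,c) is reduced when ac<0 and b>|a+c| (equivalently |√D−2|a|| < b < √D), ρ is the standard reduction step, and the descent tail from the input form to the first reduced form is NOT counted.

D = 5185, ⌊√D⌋ = 72
descent: ρ → (-33,13,38)  [lands on river]
river: ρ → (38,63,-8)
river: ρ → (-8,65,30)
river: ρ → (30,55,-18)
river: ρ → (-18,53,33)
river: ρ → (33,13,-38)
river: ρ → (-38,63,8)
river: ρ → (8,65,-30)
river: ρ → (-30,55,18)
river: ρ → (18,53,-33)
ρ-cycle length = 10 (tail of 1 descent step not counted)

10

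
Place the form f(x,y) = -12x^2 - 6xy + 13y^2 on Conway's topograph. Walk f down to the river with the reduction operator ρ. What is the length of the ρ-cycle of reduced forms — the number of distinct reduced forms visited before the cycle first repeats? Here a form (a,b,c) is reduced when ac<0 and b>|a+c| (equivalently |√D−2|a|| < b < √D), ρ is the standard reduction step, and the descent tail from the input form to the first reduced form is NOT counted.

D = 660, ⌊√D⌋ = 25
descent: ρ → (13,6,-12)  [lands on river]
river: ρ → (-12,18,7)
river: ρ → (7,24,-3)
river: ρ → (-3,24,7)
river: ρ → (7,18,-12)
river: ρ → (-12,6,13)
river: ρ → (13,20,-5)
river: ρ → (-5,20,13)
ρ-cycle length = 8 (tail of 1 descent step not counted)

8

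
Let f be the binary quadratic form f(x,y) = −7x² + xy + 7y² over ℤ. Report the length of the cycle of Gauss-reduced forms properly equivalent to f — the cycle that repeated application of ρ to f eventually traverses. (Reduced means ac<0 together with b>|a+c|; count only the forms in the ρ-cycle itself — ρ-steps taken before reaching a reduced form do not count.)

D = 197, ⌊√D⌋ = 14
river: ρ → (7,13,-1)
river: ρ → (-1,13,7)
river: ρ → (7,1,-7)
river: ρ → (-7,13,1)
river: ρ → (1,13,-7)
river: ρ → (-7,1,7)
ρ-cycle length = 6 (tail of 0 descent steps not counted)

6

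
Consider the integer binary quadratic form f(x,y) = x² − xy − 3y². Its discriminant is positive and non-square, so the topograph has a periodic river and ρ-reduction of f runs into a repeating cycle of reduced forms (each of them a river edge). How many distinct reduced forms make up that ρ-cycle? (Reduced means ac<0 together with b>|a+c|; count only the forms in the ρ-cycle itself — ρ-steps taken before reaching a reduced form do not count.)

D = 13, ⌊√D⌋ = 3
descent: ρ → (-3,1,1)
descent: ρ → (1,3,-1)  [lands on river]
river: ρ → (-1,3,1)
ρ-cycle length = 2 (tail of 2 descent steps not counted)

2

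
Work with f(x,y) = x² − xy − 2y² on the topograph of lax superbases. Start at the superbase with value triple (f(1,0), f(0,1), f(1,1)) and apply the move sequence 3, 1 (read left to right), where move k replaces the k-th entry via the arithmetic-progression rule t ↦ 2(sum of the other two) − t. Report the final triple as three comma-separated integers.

start (1,-2,-2) = (f(1,0),f(0,1),f(1,1))
replace slot 3: 2·(1+(-2)) − (-2) = 0 → (1,-2,0)
replace slot 1: 2·((-2)+0) − 1 = -5 → (-5,-2,0)

-5,-2,0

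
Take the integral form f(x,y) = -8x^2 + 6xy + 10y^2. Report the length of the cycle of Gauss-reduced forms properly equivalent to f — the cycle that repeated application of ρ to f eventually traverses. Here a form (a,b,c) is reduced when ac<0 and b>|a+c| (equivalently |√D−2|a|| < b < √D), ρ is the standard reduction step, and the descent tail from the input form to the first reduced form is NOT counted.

D = 356, ⌊√D⌋ = 18
river: ρ → (10,14,-4)
river: ρ → (-4,18,2)
river: ρ → (2,18,-4)
river: ρ → (-4,14,10)
river: ρ → (10,6,-8)
river: ρ → (-8,10,8)
river: ρ → (8,6,-10)
river: ρ → (-10,14,4)
river: ρ → (4,18,-2)
river: ρ → (-2,18,4)
river: ρ → (4,14,-10)
river: ρ → (-10,6,8)
river: ρ → (8,10,-8)
river: ρ → (-8,6,10)
ρ-cycle length = 14 (tail of 0 descent steps not counted)

14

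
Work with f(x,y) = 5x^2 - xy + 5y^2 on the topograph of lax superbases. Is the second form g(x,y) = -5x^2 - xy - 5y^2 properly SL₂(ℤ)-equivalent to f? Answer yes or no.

D₁ = -99, D₂ = -99
f: flip: (5,-1,5)→(5,1,5)
f: reduced (well bottom): (5,1,5) with a≤c, −a<b≤a
g is negative-definite; reduce −g:
−g: reduced (well bottom): (5,1,5) with a≤c, −a<b≤a
flip sign back: reduced form of g is (-5,-1,-5)
reduced forms (5, 1, 5) vs (-5, -1, -5) ⇒ inequivalent

no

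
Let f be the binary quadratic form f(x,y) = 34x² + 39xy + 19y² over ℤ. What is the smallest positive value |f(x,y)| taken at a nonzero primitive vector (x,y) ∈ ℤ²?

translate: b→-29 (≡39 mod 68), so (34,39,19)→(34,-29,14)
flip: (34,-29,14)→(14,29,34)
translate: b→1 (≡29 mod 28), so (14,29,34)→(14,1,19)
reduced (well bottom): (14,1,19) with a≤c, −a<b≤a
well minimum = a = 14

14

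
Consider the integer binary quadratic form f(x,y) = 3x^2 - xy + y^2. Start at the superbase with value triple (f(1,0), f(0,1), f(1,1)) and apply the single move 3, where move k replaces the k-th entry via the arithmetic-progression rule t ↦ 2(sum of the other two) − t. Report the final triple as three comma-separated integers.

start (3,1,3) = (f(1,0),f(0,1),f(1,1))
replace slot 3: 2·(3+1) − 3 = 5 → (3,1,5)

3,1,5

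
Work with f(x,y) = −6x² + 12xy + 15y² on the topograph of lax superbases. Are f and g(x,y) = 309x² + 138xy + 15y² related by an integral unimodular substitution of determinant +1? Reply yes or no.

D₁ = 504, D₂ = 504
river cycle of f (length 4): (15, 18, -3), (-3, 18, 15), (15, 12, -6), (-6, 12, 15)
river cycle of g (length 4): (15, 12, -6), (-6, 12, 15), (15, 18, -3), (-3, 18, 15)
cycles coincide ⇒ equivalent

yes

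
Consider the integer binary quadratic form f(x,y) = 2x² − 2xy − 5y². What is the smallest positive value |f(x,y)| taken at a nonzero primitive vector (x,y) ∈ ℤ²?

descent: ρ → (-5,2,2)
descent: ρ → (2,6,-1)  [lands on river]
river: ρ → (-1,6,2)
closes: descent 2, river 2
min |a| on river = 1

1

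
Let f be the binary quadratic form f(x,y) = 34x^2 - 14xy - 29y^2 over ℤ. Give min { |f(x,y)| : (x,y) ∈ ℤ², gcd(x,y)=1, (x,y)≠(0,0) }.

descent: ρ → (-29,14,34)  [lands on river]
river: ρ → (34,54,-9)
river: ρ → (-9,54,34)
river: ρ → (34,14,-29)
river: ρ → (-29,44,19)
river: ρ → (19,32,-41)
river: ρ → (-41,50,10)
river: ρ → (10,50,-41)
river: ρ → (-41,32,19)
river: ρ → (19,44,-29)
closes: descent 1, river 10
min |a| on river = 9

9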